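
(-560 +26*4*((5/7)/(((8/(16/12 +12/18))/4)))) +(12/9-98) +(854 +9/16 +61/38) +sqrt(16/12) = 2*sqrt(3)/3 +1747855/6384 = 274.94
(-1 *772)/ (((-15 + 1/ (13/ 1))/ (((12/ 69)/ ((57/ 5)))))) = 100360/ 127167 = 0.79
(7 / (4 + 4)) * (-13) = -91 / 8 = -11.38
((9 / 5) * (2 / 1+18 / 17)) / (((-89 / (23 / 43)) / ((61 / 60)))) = -54717 / 1626475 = -0.03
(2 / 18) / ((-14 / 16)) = -0.13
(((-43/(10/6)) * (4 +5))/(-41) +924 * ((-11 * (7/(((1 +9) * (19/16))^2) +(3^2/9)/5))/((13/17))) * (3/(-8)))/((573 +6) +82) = 12025195173/6359249650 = 1.89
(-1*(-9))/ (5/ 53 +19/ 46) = 21942/ 1237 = 17.74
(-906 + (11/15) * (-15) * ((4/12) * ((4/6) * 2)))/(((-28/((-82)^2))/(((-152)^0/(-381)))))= -13780838/24003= -574.13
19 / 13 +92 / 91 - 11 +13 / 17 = -12009 / 1547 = -7.76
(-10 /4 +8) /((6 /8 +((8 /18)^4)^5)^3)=632547625569879786065439299987380973985479420893323589453152 /48519295649584635087819051927541209042495163970589948982843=13.04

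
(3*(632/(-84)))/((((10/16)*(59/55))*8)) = -1738/413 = -4.21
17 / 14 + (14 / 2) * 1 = 115 / 14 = 8.21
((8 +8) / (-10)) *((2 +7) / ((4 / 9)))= -162 / 5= -32.40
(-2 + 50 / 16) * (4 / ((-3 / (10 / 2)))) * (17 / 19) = -255 / 38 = -6.71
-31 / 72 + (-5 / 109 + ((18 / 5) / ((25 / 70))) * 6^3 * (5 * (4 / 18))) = 2418.72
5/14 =0.36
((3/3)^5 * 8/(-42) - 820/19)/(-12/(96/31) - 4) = 138368/25137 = 5.50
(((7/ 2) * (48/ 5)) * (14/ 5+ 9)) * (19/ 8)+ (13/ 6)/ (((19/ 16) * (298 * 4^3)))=3198939733/ 3397200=941.64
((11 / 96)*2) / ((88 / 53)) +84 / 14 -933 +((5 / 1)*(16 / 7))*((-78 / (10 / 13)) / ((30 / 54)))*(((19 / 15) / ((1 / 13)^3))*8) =-3120776979781 / 67200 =-46440133.63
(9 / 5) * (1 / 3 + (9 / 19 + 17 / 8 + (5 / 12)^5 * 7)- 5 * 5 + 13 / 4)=-88552183 / 2626560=-33.71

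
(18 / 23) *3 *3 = 162 / 23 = 7.04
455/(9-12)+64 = -263/3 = -87.67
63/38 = 1.66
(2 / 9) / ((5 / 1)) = 2 / 45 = 0.04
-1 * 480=-480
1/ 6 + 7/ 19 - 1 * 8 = -851/ 114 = -7.46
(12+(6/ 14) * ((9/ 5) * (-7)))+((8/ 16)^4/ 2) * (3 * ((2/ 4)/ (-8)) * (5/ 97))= 1638837/ 248320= 6.60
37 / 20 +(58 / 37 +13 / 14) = 4.35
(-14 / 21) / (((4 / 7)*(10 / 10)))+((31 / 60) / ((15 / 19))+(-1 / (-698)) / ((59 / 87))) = -9453301 / 18531900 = -0.51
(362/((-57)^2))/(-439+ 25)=-181/672543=-0.00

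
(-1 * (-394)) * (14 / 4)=1379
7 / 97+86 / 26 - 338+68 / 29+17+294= -778017 / 36569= -21.28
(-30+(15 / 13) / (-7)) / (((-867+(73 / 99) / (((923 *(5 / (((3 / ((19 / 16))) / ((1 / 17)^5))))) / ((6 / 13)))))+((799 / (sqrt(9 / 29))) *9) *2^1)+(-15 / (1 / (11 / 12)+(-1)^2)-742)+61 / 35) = -2619334165152792957870 *sqrt(29) / 12039180905282297128869491-25433170755529583475 / 415144169147665418236879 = -0.00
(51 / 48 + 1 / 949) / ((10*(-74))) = -16149 / 11236160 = -0.00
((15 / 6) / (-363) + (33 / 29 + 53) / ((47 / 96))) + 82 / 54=998266831 / 8905842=112.09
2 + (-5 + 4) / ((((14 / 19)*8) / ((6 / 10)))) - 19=-17.10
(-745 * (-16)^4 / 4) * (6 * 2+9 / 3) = -183091200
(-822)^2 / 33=225228 / 11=20475.27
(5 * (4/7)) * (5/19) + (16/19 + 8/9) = 2972/1197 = 2.48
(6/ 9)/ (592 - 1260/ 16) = 8/ 6159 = 0.00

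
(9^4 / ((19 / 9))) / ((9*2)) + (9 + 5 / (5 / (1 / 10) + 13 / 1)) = 435079 / 2394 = 181.74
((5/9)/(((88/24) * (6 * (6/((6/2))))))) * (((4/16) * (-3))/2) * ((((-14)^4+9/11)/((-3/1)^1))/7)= 2112925/243936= 8.66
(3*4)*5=60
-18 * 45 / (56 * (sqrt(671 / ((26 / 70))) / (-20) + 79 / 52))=693225 / 69664 + 1755 * sqrt(305305) / 69664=23.87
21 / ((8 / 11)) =231 / 8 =28.88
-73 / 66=-1.11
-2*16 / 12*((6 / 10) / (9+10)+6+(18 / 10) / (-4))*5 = -1414 / 19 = -74.42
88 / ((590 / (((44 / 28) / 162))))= 242 / 167265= 0.00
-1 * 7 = -7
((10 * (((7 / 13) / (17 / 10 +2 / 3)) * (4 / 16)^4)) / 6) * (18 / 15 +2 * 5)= 245 / 14768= 0.02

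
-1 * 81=-81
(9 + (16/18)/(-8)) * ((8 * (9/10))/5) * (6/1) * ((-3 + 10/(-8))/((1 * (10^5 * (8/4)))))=-51/31250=-0.00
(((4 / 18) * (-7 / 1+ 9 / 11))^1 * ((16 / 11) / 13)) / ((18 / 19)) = -20672 / 127413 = -0.16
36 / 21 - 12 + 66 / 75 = -1646 / 175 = -9.41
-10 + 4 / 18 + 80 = 70.22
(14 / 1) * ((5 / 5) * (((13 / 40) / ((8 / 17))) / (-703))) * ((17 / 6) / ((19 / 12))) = -26299 / 1068560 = -0.02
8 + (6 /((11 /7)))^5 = 131979640 /161051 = 819.49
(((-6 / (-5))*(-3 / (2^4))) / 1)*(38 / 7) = -171 / 140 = -1.22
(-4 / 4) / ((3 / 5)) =-1.67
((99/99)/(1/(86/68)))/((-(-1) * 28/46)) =989/476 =2.08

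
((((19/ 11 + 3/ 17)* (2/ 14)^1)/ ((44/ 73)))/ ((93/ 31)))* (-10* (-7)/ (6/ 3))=32485/ 6171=5.26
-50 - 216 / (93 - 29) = -427 / 8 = -53.38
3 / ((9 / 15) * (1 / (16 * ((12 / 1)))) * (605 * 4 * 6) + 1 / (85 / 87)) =680 / 10517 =0.06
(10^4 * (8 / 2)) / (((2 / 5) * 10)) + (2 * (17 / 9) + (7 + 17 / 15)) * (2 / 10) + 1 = 2250761 / 225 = 10003.38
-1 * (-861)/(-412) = -861/412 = -2.09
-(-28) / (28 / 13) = 13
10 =10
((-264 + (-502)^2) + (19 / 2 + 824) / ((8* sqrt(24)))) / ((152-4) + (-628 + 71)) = -251740 / 409-1667* sqrt(6) / 78528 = -615.55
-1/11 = -0.09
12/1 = 12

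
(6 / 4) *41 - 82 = -41 / 2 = -20.50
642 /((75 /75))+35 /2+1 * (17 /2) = 668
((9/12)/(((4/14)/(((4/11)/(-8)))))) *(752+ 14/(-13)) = -102501/1144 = -89.60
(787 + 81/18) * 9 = 14247/2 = 7123.50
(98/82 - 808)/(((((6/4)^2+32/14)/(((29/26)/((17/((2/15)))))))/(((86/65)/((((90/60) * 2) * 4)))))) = -577493182/3365934975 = -0.17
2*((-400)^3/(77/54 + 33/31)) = -214272000000/4169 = -51396497.96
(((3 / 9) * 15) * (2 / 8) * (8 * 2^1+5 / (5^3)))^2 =160801 / 400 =402.00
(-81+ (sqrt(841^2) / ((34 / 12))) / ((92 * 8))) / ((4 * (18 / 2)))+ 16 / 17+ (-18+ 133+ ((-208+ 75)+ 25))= 428089 / 75072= 5.70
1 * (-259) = -259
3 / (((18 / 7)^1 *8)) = 0.15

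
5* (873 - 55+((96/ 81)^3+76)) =88146850/ 19683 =4478.32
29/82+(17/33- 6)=-13885/2706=-5.13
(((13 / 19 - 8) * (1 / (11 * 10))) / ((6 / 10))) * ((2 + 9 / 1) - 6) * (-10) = 3475 / 627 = 5.54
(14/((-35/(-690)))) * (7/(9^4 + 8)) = 1932/6569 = 0.29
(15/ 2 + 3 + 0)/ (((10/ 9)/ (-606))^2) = 156167109/ 50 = 3123342.18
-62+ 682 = 620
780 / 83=9.40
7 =7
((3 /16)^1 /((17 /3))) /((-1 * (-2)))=9 /544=0.02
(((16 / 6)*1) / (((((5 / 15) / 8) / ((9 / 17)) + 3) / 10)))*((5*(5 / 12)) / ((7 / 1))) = 2400 / 931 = 2.58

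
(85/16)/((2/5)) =425/32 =13.28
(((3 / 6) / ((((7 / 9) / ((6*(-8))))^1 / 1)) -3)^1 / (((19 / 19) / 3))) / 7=-711 / 49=-14.51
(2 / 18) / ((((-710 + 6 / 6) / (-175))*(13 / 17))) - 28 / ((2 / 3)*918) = -4648 / 470067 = -0.01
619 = 619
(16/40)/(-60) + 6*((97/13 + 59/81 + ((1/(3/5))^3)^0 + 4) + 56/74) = 54333371/649350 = 83.67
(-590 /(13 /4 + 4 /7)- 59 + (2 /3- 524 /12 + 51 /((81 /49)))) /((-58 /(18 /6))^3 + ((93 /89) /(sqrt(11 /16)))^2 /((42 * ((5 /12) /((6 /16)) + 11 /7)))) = 9594709145593 /307415891613712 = 0.03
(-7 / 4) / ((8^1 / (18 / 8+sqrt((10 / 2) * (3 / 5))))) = -63 / 128- 7 * sqrt(3) / 32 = -0.87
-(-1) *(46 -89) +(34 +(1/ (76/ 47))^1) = -637/ 76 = -8.38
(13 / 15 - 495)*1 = -7412 / 15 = -494.13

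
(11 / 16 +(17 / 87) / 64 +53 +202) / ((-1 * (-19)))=1423685 / 105792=13.46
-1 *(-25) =25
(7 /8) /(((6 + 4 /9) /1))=63 /464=0.14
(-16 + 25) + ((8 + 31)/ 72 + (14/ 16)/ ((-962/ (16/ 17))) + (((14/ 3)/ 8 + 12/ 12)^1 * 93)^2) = 8514063781/ 392496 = 21692.10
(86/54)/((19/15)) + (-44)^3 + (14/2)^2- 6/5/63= -85133.76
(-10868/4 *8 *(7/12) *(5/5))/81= -38038/243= -156.53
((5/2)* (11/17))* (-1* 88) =-2420/17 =-142.35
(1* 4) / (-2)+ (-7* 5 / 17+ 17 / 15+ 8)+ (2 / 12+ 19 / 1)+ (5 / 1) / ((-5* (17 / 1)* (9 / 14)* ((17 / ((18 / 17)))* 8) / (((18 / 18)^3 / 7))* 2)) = 2381933 / 98260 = 24.24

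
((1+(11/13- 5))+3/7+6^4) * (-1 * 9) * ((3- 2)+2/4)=-17459.21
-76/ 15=-5.07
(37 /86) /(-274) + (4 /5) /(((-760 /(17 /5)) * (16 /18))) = -0.01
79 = 79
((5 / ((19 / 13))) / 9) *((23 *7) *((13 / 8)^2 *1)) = 1768585 / 10944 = 161.60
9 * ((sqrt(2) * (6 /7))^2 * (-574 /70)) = -26568 /245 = -108.44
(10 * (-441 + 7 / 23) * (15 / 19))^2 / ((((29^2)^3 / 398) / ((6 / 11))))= 5520139390080000 / 1249520962668539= 4.42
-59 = -59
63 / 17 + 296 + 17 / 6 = 30859 / 102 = 302.54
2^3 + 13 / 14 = 125 / 14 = 8.93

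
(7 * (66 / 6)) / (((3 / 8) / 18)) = 3696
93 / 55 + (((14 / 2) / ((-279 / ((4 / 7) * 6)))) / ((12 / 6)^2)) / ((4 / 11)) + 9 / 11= 25063 / 10230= 2.45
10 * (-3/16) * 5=-75/8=-9.38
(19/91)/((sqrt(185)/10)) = 38 *sqrt(185)/3367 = 0.15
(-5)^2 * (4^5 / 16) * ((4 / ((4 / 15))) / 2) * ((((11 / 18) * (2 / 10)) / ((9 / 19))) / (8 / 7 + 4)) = 146300 / 243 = 602.06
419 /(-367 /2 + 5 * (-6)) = -838 /427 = -1.96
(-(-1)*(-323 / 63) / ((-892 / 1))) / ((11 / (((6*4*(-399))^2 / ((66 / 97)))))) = 1900162488 / 26983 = 70420.73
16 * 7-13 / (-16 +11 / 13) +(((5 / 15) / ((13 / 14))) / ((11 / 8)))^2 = 4094254721 / 36256077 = 112.93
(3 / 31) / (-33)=-1 / 341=-0.00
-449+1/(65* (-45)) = -1313326/2925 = -449.00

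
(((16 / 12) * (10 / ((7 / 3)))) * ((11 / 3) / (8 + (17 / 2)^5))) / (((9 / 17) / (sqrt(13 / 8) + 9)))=59840 * sqrt(26) / 268401357 + 239360 / 29822373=0.01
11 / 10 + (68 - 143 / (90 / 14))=4217 / 90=46.86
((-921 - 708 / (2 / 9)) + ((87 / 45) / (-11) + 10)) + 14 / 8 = -2702981 / 660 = -4095.43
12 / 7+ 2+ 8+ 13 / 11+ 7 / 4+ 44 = 18063 / 308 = 58.65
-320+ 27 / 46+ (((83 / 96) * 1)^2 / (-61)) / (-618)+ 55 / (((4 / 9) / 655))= 645149467677935 / 7990769664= 80736.84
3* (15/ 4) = 45/ 4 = 11.25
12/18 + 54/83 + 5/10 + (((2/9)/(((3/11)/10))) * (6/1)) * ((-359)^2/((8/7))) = 8236787425/1494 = 5513244.60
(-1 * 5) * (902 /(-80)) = 451 /8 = 56.38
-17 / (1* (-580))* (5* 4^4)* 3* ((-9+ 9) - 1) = -112.55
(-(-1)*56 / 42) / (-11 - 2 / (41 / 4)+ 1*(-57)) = -41 / 2097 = -0.02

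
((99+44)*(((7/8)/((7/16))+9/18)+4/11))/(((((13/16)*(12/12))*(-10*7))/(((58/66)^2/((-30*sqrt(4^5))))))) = 841/145200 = 0.01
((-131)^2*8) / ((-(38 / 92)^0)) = -137288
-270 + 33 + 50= -187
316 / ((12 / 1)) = 79 / 3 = 26.33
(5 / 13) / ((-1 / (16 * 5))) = -400 / 13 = -30.77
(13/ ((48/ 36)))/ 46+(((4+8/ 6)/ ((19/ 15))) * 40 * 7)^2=92323854079/ 66424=1389917.11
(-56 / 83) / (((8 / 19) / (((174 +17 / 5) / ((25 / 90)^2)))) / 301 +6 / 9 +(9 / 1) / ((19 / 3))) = -0.32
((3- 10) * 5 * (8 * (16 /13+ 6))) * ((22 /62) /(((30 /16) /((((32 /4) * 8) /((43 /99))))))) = -978345984 /17329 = -56457.15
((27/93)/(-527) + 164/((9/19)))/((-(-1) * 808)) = 50906011/118802664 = 0.43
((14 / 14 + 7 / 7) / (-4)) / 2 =-1 / 4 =-0.25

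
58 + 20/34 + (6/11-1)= 10871/187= 58.13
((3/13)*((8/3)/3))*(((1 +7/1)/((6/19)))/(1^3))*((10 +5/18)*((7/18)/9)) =196840/85293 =2.31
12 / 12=1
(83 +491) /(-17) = -574 /17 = -33.76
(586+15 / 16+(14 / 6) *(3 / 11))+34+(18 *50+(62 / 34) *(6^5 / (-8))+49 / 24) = -2233723 / 8976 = -248.86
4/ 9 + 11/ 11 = 1.44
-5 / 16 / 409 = -5 / 6544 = -0.00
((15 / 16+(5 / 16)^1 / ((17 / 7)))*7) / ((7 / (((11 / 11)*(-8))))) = -145 / 17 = -8.53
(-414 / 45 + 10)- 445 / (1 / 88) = -195796 / 5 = -39159.20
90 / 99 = 10 / 11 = 0.91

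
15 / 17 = 0.88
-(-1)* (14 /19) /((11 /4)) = 56 /209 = 0.27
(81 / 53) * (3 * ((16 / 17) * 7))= 27216 / 901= 30.21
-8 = -8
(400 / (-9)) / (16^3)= -25 / 2304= -0.01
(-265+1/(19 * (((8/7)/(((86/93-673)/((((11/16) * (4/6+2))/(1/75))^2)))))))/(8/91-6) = 6444984570661/143785207500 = 44.82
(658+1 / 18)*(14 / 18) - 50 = 74815 / 162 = 461.82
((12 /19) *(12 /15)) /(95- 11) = 4 /665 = 0.01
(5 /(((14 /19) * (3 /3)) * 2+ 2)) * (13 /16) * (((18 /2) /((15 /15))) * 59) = 218595 /352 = 621.01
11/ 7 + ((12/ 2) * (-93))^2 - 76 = 2179027/ 7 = 311289.57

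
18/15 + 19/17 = 197/85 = 2.32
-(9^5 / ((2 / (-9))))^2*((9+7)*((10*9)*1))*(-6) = 610047798798960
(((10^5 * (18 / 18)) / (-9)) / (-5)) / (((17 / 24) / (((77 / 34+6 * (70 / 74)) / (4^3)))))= 12486250 / 32079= 389.23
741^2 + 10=549091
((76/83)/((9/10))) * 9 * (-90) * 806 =-55130400/83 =-664221.69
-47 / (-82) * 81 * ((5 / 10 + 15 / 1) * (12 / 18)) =39339 / 82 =479.74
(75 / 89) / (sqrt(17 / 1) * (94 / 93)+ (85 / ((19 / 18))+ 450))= 31058559000 / 19551954477263 - 118344825 * sqrt(17) / 39103908954526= 0.00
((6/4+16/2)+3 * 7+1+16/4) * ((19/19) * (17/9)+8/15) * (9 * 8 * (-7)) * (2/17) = -433384/85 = -5098.64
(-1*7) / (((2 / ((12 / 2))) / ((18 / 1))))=-378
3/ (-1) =-3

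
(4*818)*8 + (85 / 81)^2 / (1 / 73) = 172268161 / 6561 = 26256.39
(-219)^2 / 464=47961 / 464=103.36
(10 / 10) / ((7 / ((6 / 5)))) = 6 / 35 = 0.17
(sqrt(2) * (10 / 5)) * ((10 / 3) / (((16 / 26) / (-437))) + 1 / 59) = -1675883 * sqrt(2) / 354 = -6695.07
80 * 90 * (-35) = -252000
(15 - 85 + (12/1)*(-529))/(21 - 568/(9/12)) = 19254/2209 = 8.72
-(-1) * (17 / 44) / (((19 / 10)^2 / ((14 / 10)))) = 595 / 3971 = 0.15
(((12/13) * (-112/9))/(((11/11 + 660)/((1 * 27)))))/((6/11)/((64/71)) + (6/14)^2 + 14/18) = -625895424/2089654333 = -0.30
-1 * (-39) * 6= 234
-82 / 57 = -1.44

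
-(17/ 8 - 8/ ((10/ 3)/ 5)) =79/ 8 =9.88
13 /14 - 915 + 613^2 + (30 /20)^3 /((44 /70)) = 461827887 /1232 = 374860.30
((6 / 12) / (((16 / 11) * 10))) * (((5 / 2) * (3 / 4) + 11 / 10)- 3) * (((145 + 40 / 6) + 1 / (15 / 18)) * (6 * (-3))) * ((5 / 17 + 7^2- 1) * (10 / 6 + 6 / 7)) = 1097528399 / 3808000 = 288.22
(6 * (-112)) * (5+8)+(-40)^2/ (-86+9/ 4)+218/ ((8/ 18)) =-1107457/ 134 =-8264.60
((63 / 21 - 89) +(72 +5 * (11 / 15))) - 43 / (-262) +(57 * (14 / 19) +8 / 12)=25543 / 786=32.50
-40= -40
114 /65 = 1.75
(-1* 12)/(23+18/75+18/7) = -2100/4517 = -0.46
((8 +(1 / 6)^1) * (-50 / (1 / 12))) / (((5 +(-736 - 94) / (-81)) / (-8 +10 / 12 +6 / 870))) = 16481934 / 7163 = 2300.98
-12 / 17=-0.71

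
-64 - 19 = -83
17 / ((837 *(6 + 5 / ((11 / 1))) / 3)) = 187 / 19809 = 0.01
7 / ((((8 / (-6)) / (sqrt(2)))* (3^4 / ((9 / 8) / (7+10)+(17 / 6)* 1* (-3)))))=8029* sqrt(2) / 14688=0.77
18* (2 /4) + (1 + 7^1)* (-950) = -7591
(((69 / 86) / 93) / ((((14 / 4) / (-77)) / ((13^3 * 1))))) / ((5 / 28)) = -15563548 / 6665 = -2335.12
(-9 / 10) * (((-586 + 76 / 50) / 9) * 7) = 51142 / 125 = 409.14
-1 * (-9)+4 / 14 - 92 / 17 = 461 / 119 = 3.87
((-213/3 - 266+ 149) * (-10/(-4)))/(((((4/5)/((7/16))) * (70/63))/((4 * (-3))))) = 44415/16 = 2775.94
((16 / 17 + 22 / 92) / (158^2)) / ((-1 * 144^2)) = -923 / 404805040128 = -0.00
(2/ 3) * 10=20/ 3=6.67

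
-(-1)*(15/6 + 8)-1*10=1/2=0.50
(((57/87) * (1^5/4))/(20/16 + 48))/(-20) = -19/114260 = -0.00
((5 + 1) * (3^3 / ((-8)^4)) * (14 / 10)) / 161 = 81 / 235520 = 0.00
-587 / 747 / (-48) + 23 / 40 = 106021 / 179280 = 0.59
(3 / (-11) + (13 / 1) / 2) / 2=137 / 44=3.11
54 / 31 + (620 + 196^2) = 1210170 / 31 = 39037.74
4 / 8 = 1 / 2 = 0.50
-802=-802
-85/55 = -1.55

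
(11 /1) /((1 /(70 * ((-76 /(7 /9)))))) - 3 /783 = -19637641 /261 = -75240.00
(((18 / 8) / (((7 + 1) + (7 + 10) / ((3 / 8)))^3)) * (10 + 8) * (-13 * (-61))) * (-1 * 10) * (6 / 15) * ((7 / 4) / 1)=-12140037 / 8192000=-1.48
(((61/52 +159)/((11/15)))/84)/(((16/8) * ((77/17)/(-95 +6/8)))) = -20530985/758912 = -27.05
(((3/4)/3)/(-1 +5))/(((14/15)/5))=75/224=0.33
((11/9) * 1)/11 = 1/9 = 0.11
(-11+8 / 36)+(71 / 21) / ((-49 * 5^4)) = -10.78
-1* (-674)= 674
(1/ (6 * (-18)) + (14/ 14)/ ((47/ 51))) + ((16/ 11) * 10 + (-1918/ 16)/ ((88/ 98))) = -52653731/ 446688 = -117.88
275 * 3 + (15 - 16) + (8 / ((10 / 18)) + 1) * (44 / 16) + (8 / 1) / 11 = 867.08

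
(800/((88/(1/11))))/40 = 5/242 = 0.02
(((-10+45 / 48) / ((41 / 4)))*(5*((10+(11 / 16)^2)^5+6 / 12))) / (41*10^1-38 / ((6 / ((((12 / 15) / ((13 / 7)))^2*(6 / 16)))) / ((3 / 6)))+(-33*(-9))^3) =-424278000520825554618125 / 19959356203647469057212416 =-0.02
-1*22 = -22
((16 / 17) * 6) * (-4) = -384 / 17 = -22.59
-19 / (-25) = 19 / 25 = 0.76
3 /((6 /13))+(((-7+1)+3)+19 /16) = 75 /16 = 4.69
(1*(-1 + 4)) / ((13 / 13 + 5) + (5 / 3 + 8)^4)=243 / 707767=0.00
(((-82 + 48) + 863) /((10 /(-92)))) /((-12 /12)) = 38134 /5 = 7626.80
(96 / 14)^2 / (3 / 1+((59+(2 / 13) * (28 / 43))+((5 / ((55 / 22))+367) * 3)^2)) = 1287936 / 33567974545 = 0.00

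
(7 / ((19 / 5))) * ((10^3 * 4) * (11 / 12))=385000 / 57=6754.39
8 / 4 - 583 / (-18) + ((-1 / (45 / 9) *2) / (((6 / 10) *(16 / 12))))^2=1247 / 36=34.64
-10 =-10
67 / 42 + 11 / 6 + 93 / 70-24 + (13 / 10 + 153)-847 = -24918 / 35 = -711.94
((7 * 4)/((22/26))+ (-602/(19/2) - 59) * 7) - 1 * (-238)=-122367/209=-585.49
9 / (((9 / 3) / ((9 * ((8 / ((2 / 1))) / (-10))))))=-54 / 5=-10.80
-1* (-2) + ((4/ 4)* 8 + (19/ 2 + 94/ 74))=1537/ 74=20.77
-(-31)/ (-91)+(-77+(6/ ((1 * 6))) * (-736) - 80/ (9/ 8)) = -724366/ 819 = -884.45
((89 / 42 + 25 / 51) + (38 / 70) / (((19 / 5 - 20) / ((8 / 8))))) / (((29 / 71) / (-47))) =-296.39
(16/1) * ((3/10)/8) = 3/5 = 0.60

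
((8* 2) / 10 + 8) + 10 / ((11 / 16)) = 24.15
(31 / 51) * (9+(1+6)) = 496 / 51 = 9.73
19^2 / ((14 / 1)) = 361 / 14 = 25.79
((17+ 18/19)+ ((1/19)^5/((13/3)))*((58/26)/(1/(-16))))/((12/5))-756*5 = -18943827420575/5021528772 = -3772.52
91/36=2.53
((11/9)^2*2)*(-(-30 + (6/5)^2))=57596/675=85.33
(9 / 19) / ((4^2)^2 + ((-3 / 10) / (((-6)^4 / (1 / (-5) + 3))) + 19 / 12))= 97200 / 52855967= 0.00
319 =319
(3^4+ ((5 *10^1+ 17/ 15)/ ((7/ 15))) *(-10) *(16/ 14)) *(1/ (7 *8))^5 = -0.00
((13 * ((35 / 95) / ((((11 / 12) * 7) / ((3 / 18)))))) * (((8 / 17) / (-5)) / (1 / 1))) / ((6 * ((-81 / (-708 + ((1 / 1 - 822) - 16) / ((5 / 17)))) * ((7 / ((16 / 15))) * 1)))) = -9855872 / 755456625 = -0.01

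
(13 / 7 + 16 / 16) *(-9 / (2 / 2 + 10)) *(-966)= 24840 / 11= 2258.18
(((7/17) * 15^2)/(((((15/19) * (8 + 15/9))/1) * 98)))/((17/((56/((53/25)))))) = 85500/444193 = 0.19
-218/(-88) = 109/44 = 2.48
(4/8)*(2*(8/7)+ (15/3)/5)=23/14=1.64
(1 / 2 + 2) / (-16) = -5 / 32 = -0.16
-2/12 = -1/6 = -0.17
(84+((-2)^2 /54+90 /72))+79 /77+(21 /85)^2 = 5191845931 /60083100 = 86.41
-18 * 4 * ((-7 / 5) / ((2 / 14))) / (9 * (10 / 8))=1568 / 25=62.72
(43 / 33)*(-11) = -43 / 3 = -14.33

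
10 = 10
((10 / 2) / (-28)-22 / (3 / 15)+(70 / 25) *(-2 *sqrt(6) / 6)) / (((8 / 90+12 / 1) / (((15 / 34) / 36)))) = -231375 / 2071552-35 *sqrt(6) / 36992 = -0.11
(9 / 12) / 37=3 / 148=0.02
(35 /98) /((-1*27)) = -5 /378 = -0.01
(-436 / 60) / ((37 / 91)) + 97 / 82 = -759523 / 45510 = -16.69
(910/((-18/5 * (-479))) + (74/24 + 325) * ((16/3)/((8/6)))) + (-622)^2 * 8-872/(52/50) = 173483706868/56043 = 3095546.40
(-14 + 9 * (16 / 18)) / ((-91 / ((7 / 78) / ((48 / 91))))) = 7 / 624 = 0.01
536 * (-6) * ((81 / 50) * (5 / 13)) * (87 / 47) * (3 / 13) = -855.97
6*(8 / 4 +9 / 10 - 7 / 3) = 3.40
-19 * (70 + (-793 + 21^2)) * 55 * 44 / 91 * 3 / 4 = 9724770 / 91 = 106865.60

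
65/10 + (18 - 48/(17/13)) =-415/34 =-12.21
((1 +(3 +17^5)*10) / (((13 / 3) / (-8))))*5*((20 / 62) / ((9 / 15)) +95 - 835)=3004423971600 / 31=96916902309.68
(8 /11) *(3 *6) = 144 /11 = 13.09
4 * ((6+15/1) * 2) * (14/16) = 147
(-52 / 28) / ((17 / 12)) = -156 / 119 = -1.31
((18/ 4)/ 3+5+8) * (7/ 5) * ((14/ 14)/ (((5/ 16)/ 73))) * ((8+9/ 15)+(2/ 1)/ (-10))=4979184/ 125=39833.47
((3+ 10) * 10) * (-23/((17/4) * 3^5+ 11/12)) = -8970/3101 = -2.89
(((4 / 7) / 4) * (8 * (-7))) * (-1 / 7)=8 / 7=1.14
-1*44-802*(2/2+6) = -5658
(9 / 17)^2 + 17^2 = 83602 / 289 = 289.28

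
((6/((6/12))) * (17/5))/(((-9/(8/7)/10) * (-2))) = 544/21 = 25.90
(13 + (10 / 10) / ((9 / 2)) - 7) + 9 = 137 / 9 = 15.22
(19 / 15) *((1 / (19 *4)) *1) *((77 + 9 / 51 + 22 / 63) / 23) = 361 / 6426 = 0.06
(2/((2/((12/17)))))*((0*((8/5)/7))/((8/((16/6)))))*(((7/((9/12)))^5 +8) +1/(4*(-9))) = 0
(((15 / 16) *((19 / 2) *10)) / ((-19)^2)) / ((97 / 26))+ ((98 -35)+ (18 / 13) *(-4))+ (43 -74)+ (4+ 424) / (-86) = 177620465 / 8241896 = 21.55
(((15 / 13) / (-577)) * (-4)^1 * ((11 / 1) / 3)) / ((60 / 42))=154 / 7501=0.02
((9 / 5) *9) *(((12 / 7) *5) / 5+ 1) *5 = 1539 / 7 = 219.86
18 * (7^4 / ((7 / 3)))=18522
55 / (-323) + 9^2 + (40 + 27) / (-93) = 2406403 / 30039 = 80.11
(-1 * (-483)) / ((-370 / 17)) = -8211 / 370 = -22.19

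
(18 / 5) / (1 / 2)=36 / 5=7.20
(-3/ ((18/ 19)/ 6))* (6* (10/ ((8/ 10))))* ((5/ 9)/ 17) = -2375/ 51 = -46.57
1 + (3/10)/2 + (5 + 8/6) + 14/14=509/60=8.48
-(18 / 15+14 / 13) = -2.28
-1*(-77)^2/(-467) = 12.70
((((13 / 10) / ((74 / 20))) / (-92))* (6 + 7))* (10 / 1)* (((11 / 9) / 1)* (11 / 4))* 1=-102245 / 61272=-1.67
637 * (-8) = -5096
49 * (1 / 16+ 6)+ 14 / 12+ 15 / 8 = 14405 / 48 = 300.10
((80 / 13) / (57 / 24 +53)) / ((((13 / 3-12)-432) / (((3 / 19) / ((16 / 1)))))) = -360 / 144326299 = -0.00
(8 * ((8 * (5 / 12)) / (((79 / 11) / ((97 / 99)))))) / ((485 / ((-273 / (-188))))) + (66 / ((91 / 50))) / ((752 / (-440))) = -64490126 / 3040947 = -21.21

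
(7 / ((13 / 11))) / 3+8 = 389 / 39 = 9.97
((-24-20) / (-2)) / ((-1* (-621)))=22 / 621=0.04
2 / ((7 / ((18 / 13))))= 36 / 91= 0.40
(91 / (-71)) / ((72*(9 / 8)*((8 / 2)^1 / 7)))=-637 / 23004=-0.03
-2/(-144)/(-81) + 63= 367415/5832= 63.00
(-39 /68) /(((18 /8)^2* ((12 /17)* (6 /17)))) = -221 /486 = -0.45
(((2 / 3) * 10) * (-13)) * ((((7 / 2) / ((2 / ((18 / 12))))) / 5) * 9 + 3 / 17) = -14443 / 34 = -424.79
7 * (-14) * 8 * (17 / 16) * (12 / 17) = -588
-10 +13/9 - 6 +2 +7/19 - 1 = -2255/171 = -13.19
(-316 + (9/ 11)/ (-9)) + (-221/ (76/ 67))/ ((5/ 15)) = -752883/ 836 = -900.58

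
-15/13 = -1.15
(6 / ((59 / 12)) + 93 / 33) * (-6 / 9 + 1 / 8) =-34073 / 15576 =-2.19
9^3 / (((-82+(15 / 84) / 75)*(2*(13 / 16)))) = -2449440 / 447707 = -5.47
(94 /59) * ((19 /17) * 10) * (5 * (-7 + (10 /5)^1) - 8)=-587.62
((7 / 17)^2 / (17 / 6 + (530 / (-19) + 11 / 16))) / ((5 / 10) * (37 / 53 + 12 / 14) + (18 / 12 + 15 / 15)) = -54537 / 25696724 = -0.00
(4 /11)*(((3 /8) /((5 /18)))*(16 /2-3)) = 27 /11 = 2.45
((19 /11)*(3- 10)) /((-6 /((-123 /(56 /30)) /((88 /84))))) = -245385 /1936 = -126.75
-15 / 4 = -3.75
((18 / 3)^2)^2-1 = 1295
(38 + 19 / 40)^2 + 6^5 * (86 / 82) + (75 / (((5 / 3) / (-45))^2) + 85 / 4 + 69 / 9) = 12662025283 / 196800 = 64339.56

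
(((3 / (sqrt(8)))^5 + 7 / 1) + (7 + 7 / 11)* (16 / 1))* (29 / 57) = 2349* sqrt(2) / 4864 + 41209 / 627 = 66.41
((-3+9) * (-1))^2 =36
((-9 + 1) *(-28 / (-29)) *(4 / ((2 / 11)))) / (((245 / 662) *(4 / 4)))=-466048 / 1015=-459.16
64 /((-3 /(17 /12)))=-30.22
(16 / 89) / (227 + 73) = 4 / 6675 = 0.00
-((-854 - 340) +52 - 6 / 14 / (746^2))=4448788907 / 3895612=1142.00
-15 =-15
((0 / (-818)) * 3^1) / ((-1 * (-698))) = 0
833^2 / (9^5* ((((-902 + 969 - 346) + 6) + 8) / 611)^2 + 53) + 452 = 514.17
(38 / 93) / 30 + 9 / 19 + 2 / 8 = 78169 / 106020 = 0.74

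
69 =69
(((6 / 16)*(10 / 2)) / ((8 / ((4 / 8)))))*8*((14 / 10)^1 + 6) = 111 / 16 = 6.94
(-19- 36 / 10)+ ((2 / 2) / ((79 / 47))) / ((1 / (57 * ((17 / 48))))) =-66927 / 6320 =-10.59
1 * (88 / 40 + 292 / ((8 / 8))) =1471 / 5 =294.20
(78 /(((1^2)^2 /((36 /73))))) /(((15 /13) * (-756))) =-338 /7665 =-0.04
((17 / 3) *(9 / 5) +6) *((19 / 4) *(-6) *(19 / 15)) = -29241 / 50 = -584.82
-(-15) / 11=15 / 11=1.36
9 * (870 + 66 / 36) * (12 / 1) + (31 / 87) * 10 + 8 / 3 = 8192288 / 87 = 94164.23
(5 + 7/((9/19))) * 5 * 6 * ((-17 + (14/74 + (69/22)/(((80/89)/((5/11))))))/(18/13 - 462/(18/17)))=12618051095/607546808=20.77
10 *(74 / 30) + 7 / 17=1279 / 51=25.08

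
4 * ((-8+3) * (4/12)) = -20/3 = -6.67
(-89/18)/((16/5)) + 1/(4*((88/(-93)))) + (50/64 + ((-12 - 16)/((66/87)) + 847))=2563111/3168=809.06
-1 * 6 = -6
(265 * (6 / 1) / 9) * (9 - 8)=530 / 3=176.67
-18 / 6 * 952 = -2856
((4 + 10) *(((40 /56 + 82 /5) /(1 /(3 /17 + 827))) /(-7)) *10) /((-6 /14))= 33692552 /51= 660638.27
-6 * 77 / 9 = -51.33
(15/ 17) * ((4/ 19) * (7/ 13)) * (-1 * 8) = -3360/ 4199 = -0.80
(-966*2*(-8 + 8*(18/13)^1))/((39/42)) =-1081920/169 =-6401.89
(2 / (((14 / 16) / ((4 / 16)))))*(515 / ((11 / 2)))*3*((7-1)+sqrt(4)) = 98880 / 77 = 1284.16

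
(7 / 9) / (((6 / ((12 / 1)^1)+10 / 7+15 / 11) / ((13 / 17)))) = 1078 / 5967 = 0.18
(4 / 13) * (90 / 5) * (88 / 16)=396 / 13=30.46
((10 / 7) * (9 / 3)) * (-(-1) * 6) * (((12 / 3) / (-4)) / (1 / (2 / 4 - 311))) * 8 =447120 / 7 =63874.29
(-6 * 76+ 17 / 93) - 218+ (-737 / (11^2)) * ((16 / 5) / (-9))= -10306493 / 15345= -671.65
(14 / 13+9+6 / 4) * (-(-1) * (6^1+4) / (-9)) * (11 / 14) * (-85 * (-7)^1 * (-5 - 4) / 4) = 1407175 / 104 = 13530.53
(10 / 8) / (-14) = -5 / 56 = -0.09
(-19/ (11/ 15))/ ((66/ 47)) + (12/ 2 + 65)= 12717/ 242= 52.55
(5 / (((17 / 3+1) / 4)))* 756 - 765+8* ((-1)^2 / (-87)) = 130753 / 87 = 1502.91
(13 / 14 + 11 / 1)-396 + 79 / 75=-402169 / 1050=-383.02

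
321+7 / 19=6106 / 19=321.37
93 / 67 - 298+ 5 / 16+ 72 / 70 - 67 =-13592403 / 37520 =-362.27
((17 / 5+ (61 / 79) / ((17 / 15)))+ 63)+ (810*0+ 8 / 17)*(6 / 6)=67.55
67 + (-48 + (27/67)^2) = 86020/4489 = 19.16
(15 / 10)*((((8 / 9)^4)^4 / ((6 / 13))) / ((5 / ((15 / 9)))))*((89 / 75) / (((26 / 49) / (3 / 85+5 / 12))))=17683850129800429568 / 106317033335374377375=0.17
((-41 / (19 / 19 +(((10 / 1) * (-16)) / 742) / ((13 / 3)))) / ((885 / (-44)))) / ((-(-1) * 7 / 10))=2485912 / 811191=3.06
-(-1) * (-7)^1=-7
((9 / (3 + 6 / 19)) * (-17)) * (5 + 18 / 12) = -4199 / 14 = -299.93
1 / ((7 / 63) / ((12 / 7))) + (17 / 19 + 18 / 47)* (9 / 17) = 1711431 / 106267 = 16.11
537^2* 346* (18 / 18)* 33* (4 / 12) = 1097532414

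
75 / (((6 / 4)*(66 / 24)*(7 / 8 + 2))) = 1600 / 253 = 6.32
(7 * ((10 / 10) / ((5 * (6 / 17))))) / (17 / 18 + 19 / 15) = 357 / 199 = 1.79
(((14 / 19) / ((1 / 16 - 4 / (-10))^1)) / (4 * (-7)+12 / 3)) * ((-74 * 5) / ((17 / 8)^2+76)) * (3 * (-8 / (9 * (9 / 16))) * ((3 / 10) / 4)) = -286720 / 2643489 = -0.11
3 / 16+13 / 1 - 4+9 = 291 / 16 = 18.19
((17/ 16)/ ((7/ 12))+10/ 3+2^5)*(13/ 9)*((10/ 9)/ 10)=40573/ 6804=5.96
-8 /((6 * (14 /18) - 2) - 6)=12 /5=2.40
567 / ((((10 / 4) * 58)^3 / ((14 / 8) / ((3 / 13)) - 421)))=-937629 / 12194500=-0.08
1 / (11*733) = 1 / 8063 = 0.00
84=84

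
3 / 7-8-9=-116 / 7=-16.57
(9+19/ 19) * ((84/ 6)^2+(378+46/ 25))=28792/ 5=5758.40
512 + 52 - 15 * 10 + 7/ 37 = 15325/ 37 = 414.19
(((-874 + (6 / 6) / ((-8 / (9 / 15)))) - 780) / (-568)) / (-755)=-66163 / 17153600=-0.00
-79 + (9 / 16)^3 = -322855 / 4096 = -78.82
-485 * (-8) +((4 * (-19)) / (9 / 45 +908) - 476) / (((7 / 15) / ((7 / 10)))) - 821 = 560425 / 239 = 2344.87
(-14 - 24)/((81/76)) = -2888/81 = -35.65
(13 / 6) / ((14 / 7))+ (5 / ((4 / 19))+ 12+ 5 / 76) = 8413 / 228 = 36.90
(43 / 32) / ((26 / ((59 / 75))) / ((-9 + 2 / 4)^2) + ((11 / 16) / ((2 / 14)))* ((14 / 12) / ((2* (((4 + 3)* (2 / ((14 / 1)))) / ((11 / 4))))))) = 17596632 / 107085779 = 0.16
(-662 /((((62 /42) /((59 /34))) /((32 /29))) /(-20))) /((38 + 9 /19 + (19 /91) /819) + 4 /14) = 185835283058880 /419408663909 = 443.09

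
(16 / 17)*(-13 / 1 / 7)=-208 / 119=-1.75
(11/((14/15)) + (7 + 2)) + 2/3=901/42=21.45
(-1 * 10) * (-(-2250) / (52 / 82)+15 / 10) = -461445 / 13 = -35495.77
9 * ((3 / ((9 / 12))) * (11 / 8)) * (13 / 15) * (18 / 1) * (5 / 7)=551.57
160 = 160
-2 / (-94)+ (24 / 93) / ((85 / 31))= 461 / 3995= 0.12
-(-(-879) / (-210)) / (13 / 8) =1172 / 455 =2.58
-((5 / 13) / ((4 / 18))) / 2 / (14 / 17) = -1.05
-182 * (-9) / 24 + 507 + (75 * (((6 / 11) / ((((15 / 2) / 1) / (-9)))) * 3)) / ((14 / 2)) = 170697 / 308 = 554.21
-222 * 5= -1110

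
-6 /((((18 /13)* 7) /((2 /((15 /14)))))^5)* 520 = -2471326208 /2989355625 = -0.83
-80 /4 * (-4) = 80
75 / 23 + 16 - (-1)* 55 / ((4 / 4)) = 1708 / 23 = 74.26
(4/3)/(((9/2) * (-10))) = -4/135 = -0.03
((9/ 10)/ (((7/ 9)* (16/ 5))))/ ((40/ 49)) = 567/ 1280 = 0.44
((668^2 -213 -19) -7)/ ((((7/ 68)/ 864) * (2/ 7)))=13101255360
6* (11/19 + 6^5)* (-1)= -886530/19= -46659.47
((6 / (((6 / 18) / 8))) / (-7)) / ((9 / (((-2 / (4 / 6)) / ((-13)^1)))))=-48 / 91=-0.53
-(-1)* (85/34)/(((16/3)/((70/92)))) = 525/1472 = 0.36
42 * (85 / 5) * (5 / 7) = 510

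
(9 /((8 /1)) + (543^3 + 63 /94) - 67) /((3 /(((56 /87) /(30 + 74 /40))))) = 1203974122300 /1116297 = 1078542.83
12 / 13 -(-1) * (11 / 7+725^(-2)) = 119316966 / 47831875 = 2.49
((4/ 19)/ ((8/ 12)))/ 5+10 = 956/ 95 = 10.06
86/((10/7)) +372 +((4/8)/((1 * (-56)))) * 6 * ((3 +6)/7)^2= 432.11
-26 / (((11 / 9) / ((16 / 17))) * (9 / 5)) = -2080 / 187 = -11.12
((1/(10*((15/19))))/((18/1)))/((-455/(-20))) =19/61425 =0.00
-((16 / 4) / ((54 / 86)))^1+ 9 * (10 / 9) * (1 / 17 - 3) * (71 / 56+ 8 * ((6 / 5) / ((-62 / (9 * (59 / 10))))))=198.16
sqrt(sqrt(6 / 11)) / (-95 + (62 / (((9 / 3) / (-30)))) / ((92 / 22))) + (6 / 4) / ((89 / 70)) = -23* 11^(3 / 4)* 6^(1 / 4) / 61545 + 105 / 89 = 1.18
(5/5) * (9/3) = 3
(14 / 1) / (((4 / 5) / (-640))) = -11200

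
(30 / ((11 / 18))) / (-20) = -27 / 11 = -2.45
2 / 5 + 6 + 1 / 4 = 6.65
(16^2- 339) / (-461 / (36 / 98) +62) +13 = 280643 / 21473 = 13.07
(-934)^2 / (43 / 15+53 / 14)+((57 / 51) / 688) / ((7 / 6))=7499260774989 / 57187592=131134.40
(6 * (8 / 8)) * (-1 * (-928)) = 5568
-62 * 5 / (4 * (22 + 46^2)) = -155 / 4276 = -0.04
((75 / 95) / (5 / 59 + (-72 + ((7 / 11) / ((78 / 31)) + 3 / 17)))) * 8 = -0.09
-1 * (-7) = 7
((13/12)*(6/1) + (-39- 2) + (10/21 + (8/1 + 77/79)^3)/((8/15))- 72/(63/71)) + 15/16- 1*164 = 8500466515/7888624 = 1077.56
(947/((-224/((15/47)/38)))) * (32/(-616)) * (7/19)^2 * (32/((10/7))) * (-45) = -894915/3546103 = -0.25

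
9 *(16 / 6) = 24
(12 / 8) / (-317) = -3 / 634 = -0.00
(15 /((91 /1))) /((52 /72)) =0.23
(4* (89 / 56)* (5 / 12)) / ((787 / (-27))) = -4005 / 44072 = -0.09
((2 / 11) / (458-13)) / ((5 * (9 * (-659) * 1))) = -2 / 145161225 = -0.00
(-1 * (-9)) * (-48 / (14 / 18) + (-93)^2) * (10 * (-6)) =-32459940 / 7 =-4637134.29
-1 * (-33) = 33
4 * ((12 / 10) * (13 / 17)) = 312 / 85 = 3.67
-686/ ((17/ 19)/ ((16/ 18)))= -104272/ 153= -681.52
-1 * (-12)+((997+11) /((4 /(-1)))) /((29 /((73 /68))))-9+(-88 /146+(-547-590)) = -41168945 /35989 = -1143.93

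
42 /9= 14 /3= 4.67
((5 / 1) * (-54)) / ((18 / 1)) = -15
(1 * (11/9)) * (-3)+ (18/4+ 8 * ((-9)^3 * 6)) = -209947/6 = -34991.17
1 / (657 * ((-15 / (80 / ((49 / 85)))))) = -1360 / 96579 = -0.01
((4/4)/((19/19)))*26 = 26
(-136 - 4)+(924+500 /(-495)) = 77516 /99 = 782.99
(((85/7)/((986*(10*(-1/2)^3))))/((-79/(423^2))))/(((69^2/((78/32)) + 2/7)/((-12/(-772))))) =6978231/39301658255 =0.00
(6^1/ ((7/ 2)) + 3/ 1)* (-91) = -429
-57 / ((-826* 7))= 57 / 5782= 0.01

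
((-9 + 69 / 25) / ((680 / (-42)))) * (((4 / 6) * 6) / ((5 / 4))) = 13104 / 10625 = 1.23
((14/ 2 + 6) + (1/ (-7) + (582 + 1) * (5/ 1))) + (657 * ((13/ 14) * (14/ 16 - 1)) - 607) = 251395/ 112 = 2244.60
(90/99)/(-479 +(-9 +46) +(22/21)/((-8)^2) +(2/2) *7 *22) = -1344/425755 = -0.00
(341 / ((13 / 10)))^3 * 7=277562747000 / 2197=126337162.95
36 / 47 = 0.77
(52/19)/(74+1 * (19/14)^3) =142688/3988385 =0.04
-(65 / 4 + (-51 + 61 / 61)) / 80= 27 / 64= 0.42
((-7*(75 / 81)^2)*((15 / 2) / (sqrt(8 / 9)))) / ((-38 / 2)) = 21875*sqrt(2) / 12312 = 2.51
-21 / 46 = -0.46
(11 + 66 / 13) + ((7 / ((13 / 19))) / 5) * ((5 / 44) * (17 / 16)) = 149397 / 9152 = 16.32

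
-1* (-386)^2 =-148996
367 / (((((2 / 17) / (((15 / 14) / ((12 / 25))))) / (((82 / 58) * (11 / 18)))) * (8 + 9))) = 20689625 / 58464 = 353.89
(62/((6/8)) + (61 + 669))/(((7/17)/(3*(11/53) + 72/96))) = 2709.07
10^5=100000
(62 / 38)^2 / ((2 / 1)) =961 / 722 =1.33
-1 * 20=-20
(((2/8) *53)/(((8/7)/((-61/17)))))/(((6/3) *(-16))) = 22631/17408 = 1.30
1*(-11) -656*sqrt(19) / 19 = -656*sqrt(19) / 19 -11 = -161.50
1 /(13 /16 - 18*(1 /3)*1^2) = -16 /83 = -0.19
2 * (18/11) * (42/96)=63/44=1.43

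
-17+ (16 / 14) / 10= -591 / 35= -16.89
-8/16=-0.50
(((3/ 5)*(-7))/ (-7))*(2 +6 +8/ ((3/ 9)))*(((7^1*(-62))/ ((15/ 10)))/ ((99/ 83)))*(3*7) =-16137856/ 165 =-97805.19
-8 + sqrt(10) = -4.84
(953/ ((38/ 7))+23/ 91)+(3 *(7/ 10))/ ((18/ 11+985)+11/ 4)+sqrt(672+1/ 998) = sqrt(669315686)/ 998+6301322351/ 35842170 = 201.73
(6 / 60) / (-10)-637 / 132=-7979 / 1650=-4.84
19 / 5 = 3.80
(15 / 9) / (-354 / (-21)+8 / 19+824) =133 / 67134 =0.00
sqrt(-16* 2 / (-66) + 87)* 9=3* sqrt(95271) / 11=84.18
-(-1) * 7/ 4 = 7/ 4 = 1.75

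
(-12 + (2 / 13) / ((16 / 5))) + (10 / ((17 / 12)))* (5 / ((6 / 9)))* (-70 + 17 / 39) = -502487 / 136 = -3694.76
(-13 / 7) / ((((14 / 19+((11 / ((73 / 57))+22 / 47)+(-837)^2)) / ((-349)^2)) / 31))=-3199854411767 / 319690217000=-10.01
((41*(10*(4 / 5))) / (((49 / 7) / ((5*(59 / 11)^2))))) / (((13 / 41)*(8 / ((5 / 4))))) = 146289025 / 44044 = 3321.43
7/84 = 1/12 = 0.08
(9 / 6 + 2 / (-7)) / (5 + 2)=17 / 98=0.17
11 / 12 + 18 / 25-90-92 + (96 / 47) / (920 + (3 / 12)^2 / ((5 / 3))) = -187179178169 / 1037802300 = -180.36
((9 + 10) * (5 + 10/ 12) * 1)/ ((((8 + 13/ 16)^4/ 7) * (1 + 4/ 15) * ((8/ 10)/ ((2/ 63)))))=14336000/ 3557287449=0.00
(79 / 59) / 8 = 79 / 472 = 0.17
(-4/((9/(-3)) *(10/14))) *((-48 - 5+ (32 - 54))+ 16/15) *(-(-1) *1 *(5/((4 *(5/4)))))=-31052/225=-138.01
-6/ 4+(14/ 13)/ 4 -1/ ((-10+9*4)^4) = -562433/ 456976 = -1.23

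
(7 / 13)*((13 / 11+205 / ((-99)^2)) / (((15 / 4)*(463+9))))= 41258 / 112760505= 0.00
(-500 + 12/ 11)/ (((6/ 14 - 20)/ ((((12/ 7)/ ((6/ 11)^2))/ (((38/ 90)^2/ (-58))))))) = -2363407200/ 49457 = -47787.11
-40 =-40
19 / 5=3.80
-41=-41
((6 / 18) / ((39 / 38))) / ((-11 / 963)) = -4066 / 143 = -28.43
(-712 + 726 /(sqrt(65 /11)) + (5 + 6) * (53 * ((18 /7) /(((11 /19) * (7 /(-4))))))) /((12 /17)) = -456416 /147 + 2057 * sqrt(715) /130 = -2681.77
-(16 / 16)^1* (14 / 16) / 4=-7 / 32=-0.22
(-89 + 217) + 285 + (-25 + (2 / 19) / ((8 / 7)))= 388.09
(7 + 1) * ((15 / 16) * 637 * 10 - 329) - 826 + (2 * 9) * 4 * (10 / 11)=44382.45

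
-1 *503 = -503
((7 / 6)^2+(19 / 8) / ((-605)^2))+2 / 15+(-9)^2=2174042261 / 26353800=82.49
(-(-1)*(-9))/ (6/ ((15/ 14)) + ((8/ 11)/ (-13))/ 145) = -186615/ 116108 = -1.61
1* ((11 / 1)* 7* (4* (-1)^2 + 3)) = 539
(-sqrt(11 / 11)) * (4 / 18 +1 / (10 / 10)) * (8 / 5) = -88 / 45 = -1.96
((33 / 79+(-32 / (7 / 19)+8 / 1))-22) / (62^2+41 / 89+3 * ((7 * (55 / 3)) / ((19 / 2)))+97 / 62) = -86914018 / 3363179547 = -0.03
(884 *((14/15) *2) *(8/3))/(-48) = -12376/135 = -91.67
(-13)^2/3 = 169/3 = 56.33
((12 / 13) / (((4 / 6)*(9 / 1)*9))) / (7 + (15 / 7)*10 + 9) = 7 / 15327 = 0.00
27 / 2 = 13.50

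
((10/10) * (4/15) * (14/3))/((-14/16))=-64/45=-1.42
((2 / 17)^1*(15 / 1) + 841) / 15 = 14327 / 255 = 56.18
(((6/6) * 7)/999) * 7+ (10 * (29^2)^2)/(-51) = -2355244897/16983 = -138682.50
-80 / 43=-1.86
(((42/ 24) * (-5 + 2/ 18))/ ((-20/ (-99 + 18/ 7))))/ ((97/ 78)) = -6435/ 194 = -33.17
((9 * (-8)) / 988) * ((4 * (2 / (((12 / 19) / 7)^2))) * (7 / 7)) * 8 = -7448 / 13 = -572.92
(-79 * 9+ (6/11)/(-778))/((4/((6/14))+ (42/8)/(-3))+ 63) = -36508464/3624313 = -10.07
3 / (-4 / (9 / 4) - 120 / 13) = -351 / 1288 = -0.27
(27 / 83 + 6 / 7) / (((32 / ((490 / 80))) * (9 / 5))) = 8015 / 63744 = 0.13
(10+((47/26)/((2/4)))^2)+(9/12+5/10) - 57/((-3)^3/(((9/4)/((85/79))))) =825577/28730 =28.74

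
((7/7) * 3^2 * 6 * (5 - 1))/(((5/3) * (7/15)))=1944/7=277.71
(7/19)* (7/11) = 49/209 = 0.23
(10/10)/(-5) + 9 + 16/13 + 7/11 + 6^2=33367/715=46.67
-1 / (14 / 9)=-9 / 14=-0.64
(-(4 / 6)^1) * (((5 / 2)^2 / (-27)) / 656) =25 / 106272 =0.00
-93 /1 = -93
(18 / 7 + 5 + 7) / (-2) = -51 / 7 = -7.29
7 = 7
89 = 89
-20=-20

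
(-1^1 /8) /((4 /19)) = -19 /32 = -0.59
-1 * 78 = -78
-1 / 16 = -0.06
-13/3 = -4.33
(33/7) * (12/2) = 198/7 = 28.29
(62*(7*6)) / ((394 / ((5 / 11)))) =6510 / 2167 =3.00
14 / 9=1.56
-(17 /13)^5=-1419857 /371293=-3.82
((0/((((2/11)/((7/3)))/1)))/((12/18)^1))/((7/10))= 0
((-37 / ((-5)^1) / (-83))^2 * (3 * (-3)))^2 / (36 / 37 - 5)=-5616860517 / 4419556143125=-0.00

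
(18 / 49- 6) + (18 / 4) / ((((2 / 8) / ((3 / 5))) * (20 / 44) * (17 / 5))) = 5646 / 4165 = 1.36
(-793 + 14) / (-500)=779 / 500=1.56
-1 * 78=-78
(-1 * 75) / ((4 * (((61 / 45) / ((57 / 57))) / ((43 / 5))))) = -29025 / 244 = -118.95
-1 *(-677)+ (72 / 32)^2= 682.06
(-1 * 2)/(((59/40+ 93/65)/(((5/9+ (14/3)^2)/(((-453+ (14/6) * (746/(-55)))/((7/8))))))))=3353350/120830137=0.03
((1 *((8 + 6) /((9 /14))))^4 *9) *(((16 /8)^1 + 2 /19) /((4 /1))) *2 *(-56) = -1652883742720 /13851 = -119333170.36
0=0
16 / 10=8 / 5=1.60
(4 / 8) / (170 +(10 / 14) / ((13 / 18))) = 91 / 31120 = 0.00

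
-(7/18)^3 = -343/5832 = -0.06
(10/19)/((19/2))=20/361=0.06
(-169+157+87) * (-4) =-300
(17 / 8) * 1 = 17 / 8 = 2.12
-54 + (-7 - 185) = -246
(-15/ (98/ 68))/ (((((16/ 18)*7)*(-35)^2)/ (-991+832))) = 72981/ 336140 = 0.22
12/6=2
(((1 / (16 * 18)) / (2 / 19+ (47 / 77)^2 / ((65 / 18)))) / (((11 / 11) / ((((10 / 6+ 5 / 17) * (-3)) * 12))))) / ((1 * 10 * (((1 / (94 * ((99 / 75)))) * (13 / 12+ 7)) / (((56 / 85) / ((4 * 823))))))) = -0.00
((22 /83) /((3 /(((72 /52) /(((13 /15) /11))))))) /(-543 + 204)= -7260 /1585051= -0.00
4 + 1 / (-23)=91 / 23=3.96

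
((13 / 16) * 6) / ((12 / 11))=4.47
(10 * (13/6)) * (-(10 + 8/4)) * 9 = -2340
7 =7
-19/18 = -1.06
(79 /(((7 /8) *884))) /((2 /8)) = 632 /1547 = 0.41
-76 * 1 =-76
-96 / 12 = -8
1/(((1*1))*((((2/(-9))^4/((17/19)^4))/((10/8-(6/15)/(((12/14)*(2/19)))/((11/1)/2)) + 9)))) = 1138522441491/458729920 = 2481.90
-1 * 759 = -759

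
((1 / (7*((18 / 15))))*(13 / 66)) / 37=65 / 102564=0.00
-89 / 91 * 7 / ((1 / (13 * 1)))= -89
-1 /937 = -0.00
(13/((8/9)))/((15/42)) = 819/20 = 40.95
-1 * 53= -53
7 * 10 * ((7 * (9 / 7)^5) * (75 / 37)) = 44286750 / 12691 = 3489.62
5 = 5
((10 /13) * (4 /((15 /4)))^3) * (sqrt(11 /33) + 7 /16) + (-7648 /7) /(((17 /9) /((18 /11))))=-10867322944 /11486475 + 8192 * sqrt(3) /26325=-945.56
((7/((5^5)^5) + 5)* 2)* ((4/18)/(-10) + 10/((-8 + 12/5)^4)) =-3881356678903102892989/32199919223785400390625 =-0.12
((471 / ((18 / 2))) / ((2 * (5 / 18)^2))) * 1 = 8478 / 25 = 339.12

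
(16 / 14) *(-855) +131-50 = -6273 / 7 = -896.14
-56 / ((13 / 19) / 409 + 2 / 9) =-559512 / 2237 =-250.12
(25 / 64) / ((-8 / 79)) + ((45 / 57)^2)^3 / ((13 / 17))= -1108758994675 / 313137383936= -3.54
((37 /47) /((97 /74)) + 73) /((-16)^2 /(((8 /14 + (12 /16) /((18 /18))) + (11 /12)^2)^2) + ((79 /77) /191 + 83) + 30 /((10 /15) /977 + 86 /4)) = 2953162751223388327855 /5584635127209883949964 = 0.53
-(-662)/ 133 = 662/ 133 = 4.98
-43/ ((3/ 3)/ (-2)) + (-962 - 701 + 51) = -1526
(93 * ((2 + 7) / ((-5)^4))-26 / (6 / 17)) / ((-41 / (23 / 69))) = 135614 / 230625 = 0.59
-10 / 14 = -5 / 7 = -0.71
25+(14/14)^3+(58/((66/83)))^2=5821963/1089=5346.16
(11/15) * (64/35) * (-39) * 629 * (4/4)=-5756608/175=-32894.90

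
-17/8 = -2.12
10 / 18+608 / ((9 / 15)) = 9125 / 9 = 1013.89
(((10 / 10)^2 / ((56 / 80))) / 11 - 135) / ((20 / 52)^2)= -351013 / 385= -911.72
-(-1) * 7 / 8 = 7 / 8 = 0.88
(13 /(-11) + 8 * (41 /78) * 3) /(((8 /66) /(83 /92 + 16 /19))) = 164.53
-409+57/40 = -16303/40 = -407.58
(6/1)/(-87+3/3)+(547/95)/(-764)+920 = 2871023539/3120940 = 919.92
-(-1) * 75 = 75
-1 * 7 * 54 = -378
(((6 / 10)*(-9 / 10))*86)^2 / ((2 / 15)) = 4043763 / 250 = 16175.05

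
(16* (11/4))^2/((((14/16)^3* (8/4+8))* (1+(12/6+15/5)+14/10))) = 495616/12691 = 39.05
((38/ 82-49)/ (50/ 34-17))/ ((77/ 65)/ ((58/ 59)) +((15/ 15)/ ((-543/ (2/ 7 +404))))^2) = 1.78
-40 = -40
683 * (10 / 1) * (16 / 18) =54640 / 9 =6071.11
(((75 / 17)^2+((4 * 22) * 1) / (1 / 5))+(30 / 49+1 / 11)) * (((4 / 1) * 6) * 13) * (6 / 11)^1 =134186169312 / 1713481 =78312.03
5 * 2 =10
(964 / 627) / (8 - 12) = -0.38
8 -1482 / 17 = -1346 / 17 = -79.18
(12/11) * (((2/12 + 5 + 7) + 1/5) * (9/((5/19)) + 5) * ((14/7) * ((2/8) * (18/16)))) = 163611/550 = 297.47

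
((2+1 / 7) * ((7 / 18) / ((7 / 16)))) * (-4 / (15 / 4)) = -128 / 63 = -2.03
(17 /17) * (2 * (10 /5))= 4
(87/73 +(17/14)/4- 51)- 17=-271871/4088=-66.50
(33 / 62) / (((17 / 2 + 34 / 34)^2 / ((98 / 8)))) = 1617 / 22382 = 0.07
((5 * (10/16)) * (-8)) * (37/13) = -925/13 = -71.15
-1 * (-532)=532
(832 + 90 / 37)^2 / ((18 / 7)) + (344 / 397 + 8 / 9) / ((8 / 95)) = 1324578748822 / 4891437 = 270795.42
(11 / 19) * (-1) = -11 / 19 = -0.58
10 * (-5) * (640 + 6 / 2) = -32150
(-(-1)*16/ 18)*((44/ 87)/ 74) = 0.01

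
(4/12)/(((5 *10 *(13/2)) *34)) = 1/33150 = 0.00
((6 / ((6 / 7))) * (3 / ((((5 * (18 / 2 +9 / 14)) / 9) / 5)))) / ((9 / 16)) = 1568 / 45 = 34.84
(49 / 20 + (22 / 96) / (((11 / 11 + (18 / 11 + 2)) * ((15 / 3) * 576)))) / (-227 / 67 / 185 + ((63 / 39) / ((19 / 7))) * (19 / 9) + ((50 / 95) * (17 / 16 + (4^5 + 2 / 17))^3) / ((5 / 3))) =6113280824157026 / 848991677026671100867869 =0.00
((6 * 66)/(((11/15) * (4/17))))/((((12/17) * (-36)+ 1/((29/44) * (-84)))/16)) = -76032432/52655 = -1443.97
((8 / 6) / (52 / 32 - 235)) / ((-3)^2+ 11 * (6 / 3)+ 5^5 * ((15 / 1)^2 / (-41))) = 656 / 1965542127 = 0.00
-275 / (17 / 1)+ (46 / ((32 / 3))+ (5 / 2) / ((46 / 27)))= -65041 / 6256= -10.40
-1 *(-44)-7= 37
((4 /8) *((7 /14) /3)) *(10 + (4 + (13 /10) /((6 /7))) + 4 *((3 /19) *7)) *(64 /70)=1.52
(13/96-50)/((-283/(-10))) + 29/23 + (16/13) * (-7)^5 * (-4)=336064820539/4061616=82741.65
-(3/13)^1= -3/13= -0.23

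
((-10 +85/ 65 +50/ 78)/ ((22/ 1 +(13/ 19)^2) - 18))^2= 12849129316/ 3957290649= 3.25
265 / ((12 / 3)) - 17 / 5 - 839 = -15523 / 20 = -776.15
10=10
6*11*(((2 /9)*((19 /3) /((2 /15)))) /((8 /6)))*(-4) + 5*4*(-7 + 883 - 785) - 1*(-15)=-255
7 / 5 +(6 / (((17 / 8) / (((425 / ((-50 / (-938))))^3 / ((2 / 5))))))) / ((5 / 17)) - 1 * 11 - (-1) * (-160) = 60820017157192 / 5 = 12164003431438.40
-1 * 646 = -646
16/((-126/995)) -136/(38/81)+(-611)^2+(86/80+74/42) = 17854815551/47880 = 372907.59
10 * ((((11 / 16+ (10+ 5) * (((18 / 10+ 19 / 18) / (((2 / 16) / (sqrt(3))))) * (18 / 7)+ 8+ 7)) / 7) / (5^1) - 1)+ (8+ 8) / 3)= 18113 / 168+ 12336 * sqrt(3) / 49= 543.87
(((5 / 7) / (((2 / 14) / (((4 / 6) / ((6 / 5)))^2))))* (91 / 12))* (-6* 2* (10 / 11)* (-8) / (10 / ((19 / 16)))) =216125 / 1782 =121.28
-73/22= -3.32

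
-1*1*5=-5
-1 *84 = -84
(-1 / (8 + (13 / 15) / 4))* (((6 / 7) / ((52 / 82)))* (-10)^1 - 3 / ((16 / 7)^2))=4923855 / 2871232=1.71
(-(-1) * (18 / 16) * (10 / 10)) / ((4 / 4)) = 9 / 8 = 1.12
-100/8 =-25/2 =-12.50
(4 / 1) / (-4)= -1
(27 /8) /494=27 /3952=0.01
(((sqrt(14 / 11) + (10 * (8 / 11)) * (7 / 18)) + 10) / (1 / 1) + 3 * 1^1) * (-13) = -20371 / 99-13 * sqrt(154) / 11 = -220.43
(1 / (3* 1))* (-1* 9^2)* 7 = -189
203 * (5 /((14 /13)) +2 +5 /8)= 11803 /8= 1475.38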